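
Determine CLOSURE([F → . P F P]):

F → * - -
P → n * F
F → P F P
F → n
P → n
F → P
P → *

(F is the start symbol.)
{ [F → . P F P], [P → . *], [P → . n * F], [P → . n] }

To compute CLOSURE, for each item [A → α.Bβ] where B is a non-terminal, add [B → .γ] for all productions B → γ; repeat for the newly added items until nothing changes.

Start with: [F → . P F P]
  [F → . P F P] has the dot before P: add [P → . n * F], [P → . n], [P → . *]
No further items can be added.

CLOSURE = { [F → . P F P], [P → . *], [P → . n * F], [P → . n] }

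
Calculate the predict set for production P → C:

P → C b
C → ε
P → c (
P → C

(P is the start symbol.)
PREDICT(P → C) = (FIRST(RHS) \ {ε}) ∪ (FOLLOW(P) if ε ∈ FIRST(RHS), i.e. RHS ⇒* ε)
FIRST(C) = { ε }
FIRST(C) = { ε }
ε ∈ FIRST(C) (the right-hand side is nullable), so add FOLLOW(P) = { $ }
PREDICT(P → C) = { $ }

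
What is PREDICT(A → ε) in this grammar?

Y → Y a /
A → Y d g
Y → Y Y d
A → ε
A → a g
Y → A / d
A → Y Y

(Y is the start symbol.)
{ '/' }

PREDICT(A → ε) = (FIRST(RHS) \ {ε}) ∪ (FOLLOW(A) if ε ∈ FIRST(RHS), i.e. RHS ⇒* ε)
The right-hand side is ε (FIRST(ε) = { ε }), so the predict set is FOLLOW(A) = { '/' }
PREDICT(A → ε) = { '/' }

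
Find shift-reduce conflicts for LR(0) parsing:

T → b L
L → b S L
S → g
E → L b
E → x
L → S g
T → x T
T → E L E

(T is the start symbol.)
Yes — I7: [E → x .] vs [E → . x]

A shift-reduce conflict occurs when an LR(0) state has both:
  - a complete (reduce) item [A → α .] (dot at the end), and
  - a shift item [B → β . c γ] (dot before a terminal).

Augment with T' → T and build the canonical LR(0) collection (I0 = CLOSURE({[T' → . T]}), then GOTO on every symbol after a dot until no new states appear). It has 20 states:
  I0: { [E → . L b], [E → . x], [L → . S g], [L → . b S L], [S → . g], [T → . E L E], [T → . b L], [T → . x T], [T' → . T] }  — shift
  I1: { [L → . S g], [L → . b S L], [S → . g], [T → E . L E] }  — shift
  I2: { [E → L . b] }  — shift
  I3: { [L → S . g] }  — shift
  I4: { [T' → T .] }  — accept
  I5: { [L → . S g], [L → . b S L], [L → b . S L], [S → . g], [T → b . L] }  — shift
  I6: { [S → g .] }  — reduce
  I7: { [E → . L b], [E → . x], [E → x .], [L → . S g], [L → . b S L], [S → . g], [T → . E L E], [T → . b L], [T → . x T], [T → x . T] }  — shift, reduce
  I8: { [T → x T .] }  — reduce
  I9: { [T → b L .] }  — reduce
  I10: { [L → . S g], [L → . b S L], [L → S . g], [L → b S . L], [S → . g] }  — shift
  I11: { [L → b . S L], [S → . g] }  — shift
  I12: { [L → . S g], [L → . b S L], [L → b S . L], [S → . g] }  — shift
  I13: { [L → b S L .] }  — reduce
  I14: { [L → S g .], [S → g .] }  — 2 reduces
  I15: { [L → S g .] }  — reduce
  I16: { [E → L b .] }  — reduce
  I17: { [E → . L b], [E → . x], [L → . S g], [L → . b S L], [S → . g], [T → E L . E] }  — shift
  I18: { [T → E L E .] }  — reduce
  I19: { [E → x .] }  — reduce

I7 contains reduce item [E → x .] and shift items [E → . x], [L → . b S L], [S → . g], [T → . b L], [T → . x T] — shift-reduce conflict.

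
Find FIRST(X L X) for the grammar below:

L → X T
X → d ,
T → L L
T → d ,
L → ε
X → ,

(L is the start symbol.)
{ ',', 'd' }

FIRST sets of the non-terminals involved (from the grammar, by fixed-point iteration):
  FIRST(X) = { ',', 'd' }

To compute FIRST(X L X), process the symbols left to right:
Symbol X is a non-terminal. Add FIRST(X) \ {ε} = { ',', 'd' }
X is not nullable (ε ∉ FIRST(X)), so stop here.
FIRST(X L X) = { ',', 'd' }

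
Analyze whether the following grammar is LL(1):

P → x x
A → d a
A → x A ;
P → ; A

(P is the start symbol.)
A grammar is LL(1) if for each non-terminal N with multiple productions, the predict sets of those productions are pairwise disjoint, where PREDICT(N → α) = (FIRST(α) \ {ε}) ∪ (FOLLOW(N) if α ⇒* ε).

For P:
  PREDICT(P → x x) = { 'x' }
  PREDICT(P → ';' A) = { ';' }
For A:
  PREDICT(A → d a) = { 'd' }
  PREDICT(A → x A ';') = { 'x' }

All predict sets are disjoint. The grammar IS LL(1).

Answer: Yes, the grammar is LL(1).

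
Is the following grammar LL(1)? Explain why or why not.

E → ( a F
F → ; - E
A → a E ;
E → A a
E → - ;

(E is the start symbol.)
Yes, the grammar is LL(1).

A grammar is LL(1) if for each non-terminal N with multiple productions, the predict sets of those productions are pairwise disjoint, where PREDICT(N → α) = (FIRST(α) \ {ε}) ∪ (FOLLOW(N) if α ⇒* ε).

Relevant sets:
  FIRST(A) = { 'a' }

For E:
  PREDICT(E → '(' a F) = { '(' }
  PREDICT(E → A a) = { 'a' }
  PREDICT(E → '-' ';') = { '-' }
F, A have a single production, so nothing to check there.

All predict sets are disjoint. The grammar IS LL(1).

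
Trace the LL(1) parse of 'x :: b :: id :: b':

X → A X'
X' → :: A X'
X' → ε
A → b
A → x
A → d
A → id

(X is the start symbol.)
LL(1) parsing maintains a stack (initially the start symbol over $) and the input. At each step: if the stack top is a terminal, match it against the current input token; if it is a non-terminal N, replace it with the RHS of M[N, lookahead] (the unique production whose predict set contains the lookahead).

Stack is shown with the top on the left.

Stack      Input                Action
--------------------------------------
X $        x :: b :: id :: b $  output X → A X'
A X' $     x :: b :: id :: b $  output A → x
x X' $     x :: b :: id :: b $  match 'x'
X' $       :: b :: id :: b $    output X' → :: A X'
:: A X' $  :: b :: id :: b $    match '::'
A X' $     b :: id :: b $       output A → b
b X' $     b :: id :: b $       match 'b'
X' $       :: id :: b $         output X' → :: A X'
:: A X' $  :: id :: b $         match '::'
A X' $     id :: b $            output A → id
id X' $    id :: b $            match 'id'
X' $       :: b $               output X' → :: A X'
:: A X' $  :: b $               match '::'
A X' $     b $                  output A → b
b X' $     b $                  match 'b'
X' $       $                    output X' → ε
$          $                    accept

The string is accepted.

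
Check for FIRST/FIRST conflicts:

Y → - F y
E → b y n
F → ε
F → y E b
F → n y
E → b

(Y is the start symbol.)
Yes. E → b y n / E → b on { 'b' }

A FIRST/FIRST conflict occurs when two productions N → α and N → β for the same non-terminal have FIRST(α) ∩ FIRST(β) ≠ ∅ (with ε ∈ FIRST of a nullable right-hand side, so two nullable alternatives also conflict).

Productions for E:
  E → b y n: FIRST = { 'b' }
  E → b: FIRST = { 'b' }
Productions for F:
  F → ε: FIRST = { ε }
  F → y E b: FIRST = { 'y' }
  F → n y: FIRST = { 'n' }
Y has only one production, so no FIRST/FIRST conflict is possible there.

Conflict for E: E → b y n and E → b
  Overlap: { 'b' }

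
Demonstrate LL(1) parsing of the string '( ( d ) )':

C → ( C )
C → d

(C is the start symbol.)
Stack is shown with the top on the left.

Stack      Input        Action
------------------------------
C $        ( ( d ) ) $  output C → ( C )
( C ) $    ( ( d ) ) $  match '('
C ) $      ( d ) ) $    output C → ( C )
( C ) ) $  ( d ) ) $    match '('
C ) ) $    d ) ) $      output C → d
d ) ) $    d ) ) $      match 'd'
) ) $      ) ) $        match ')'
) $        ) $          match ')'
$          $            accept

The string is accepted.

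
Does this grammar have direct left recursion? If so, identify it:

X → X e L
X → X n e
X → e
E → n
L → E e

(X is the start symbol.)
Yes, X is left-recursive

Direct left recursion occurs when N → N α for some non-terminal N (the right-hand side begins with the left-hand side itself).

X → X e L: LEFT RECURSIVE (starts with X)
X → X n e: LEFT RECURSIVE (starts with X)
X → e: starts with e
E → n: starts with n
L → E e: starts with E

The grammar has direct left recursion on: X.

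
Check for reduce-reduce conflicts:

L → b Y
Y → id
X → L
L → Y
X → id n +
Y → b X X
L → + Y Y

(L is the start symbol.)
A reduce-reduce conflict occurs when an LR(0) state has two complete items [A → α .] and [B → β .] — both call for a reduction, and with no lookahead the parser cannot choose between them.

Augment with L' → L and build the canonical LR(0) collection (I0 = CLOSURE({[L' → . L]}), then GOTO on every symbol after a dot until no new states appear). It has 16 states:
  I0: { [L → . + Y Y], [L → . Y], [L → . b Y], [L' → . L], [Y → . b X X], [Y → . id] }  — shift
  I1: { [L → + . Y Y], [Y → . b X X], [Y → . id] }  — shift
  I2: { [L' → L .] }  — accept
  I3: { [L → Y .] }  — reduce
  I4: { [L → . + Y Y], [L → . Y], [L → . b Y], [L → b . Y], [X → . L], [X → . id n +], [Y → . b X X], [Y → . id], [Y → b . X X] }  — shift
  I5: { [Y → id .] }  — reduce
  I6: { [X → L .] }  — reduce
  I7: { [L → . + Y Y], [L → . Y], [L → . b Y], [X → . L], [X → . id n +], [Y → . b X X], [Y → . id], [Y → b X . X] }  — shift
  I8: { [L → Y .], [L → b Y .] }  — 2 reduces
  I9: { [X → id . n +], [Y → id .] }  — shift, reduce
  I10: { [X → id n . +] }  — shift
  I11: { [X → id n + .] }  — reduce
  I12: { [Y → b X X .] }  — reduce
  I13: { [L → + Y . Y], [Y → . b X X], [Y → . id] }  — shift
  I14: { [L → . + Y Y], [L → . Y], [L → . b Y], [X → . L], [X → . id n +], [Y → . b X X], [Y → . id], [Y → b . X X] }  — shift
  I15: { [L → + Y Y .] }  — reduce

I8 contains complete items [L → Y .], [L → b Y .] — reduce-reduce conflict.

Answer: Yes — I8: [L → Y .] vs [L → b Y .]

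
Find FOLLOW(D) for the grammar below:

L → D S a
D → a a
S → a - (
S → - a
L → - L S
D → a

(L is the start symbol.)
To compute FOLLOW(D), find every occurrence of D on a right-hand side N → α D β: add FIRST(β) \ {ε}, and if β is empty or nullable also add FOLLOW(N). Iterate to a fixed point.

In L → D S a: D is followed by S a, add FIRST(S a) \ {ε} = { '-', 'a' }

Taking the union: FOLLOW(D) = { '-', 'a' }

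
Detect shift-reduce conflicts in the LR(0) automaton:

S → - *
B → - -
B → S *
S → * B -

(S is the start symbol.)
A shift-reduce conflict occurs when an LR(0) state has both:
  - a complete (reduce) item [A → α .] (dot at the end), and
  - a shift item [B → β . c γ] (dot before a terminal).

Augment with S' → S and build the canonical LR(0) collection (I0 = CLOSURE({[S' → . S]}), then GOTO on every symbol after a dot until no new states appear). It has 11 states:
  I0: { [S → . * B -], [S → . - *], [S' → . S] }  — shift
  I1: { [B → . - -], [B → . S *], [S → * . B -], [S → . * B -], [S → . - *] }  — shift
  I2: { [S → - . *] }  — shift
  I3: { [S' → S .] }  — accept
  I4: { [S → - * .] }  — reduce
  I5: { [B → - . -], [S → - . *] }  — shift
  I6: { [S → * B . -] }  — shift
  I7: { [B → S . *] }  — shift
  I8: { [B → S * .] }  — reduce
  I9: { [S → * B - .] }  — reduce
  I10: { [B → - - .] }  — reduce

No state contains both a complete item and a shift item.

Answer: No shift-reduce conflicts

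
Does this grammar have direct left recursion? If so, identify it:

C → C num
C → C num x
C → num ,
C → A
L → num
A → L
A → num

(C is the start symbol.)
Yes, C is left-recursive

Direct left recursion occurs when N → N α for some non-terminal N (the right-hand side begins with the left-hand side itself).

C → C num: LEFT RECURSIVE (starts with C)
C → C num x: LEFT RECURSIVE (starts with C)
C → num ,: starts with num
C → A: starts with A
L → num: starts with num
A → L: starts with L
A → num: starts with num

The grammar has direct left recursion on: C.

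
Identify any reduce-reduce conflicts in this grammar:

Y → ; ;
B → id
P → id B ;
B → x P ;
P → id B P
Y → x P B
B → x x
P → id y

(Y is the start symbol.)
No reduce-reduce conflicts

A reduce-reduce conflict occurs when an LR(0) state has two complete items [A → α .] and [B → β .] — both call for a reduction, and with no lookahead the parser cannot choose between them.

Augment with Y' → Y and build the canonical LR(0) collection (I0 = CLOSURE({[Y' → . Y]}), then GOTO on every symbol after a dot until no new states appear). It has 17 states:
  I0: { [Y → . ; ;], [Y → . x P B], [Y' → . Y] }  — shift
  I1: { [Y → ; . ;] }  — shift
  I2: { [Y' → Y .] }  — accept
  I3: { [P → . id B ;], [P → . id B P], [P → . id y], [Y → x . P B] }  — shift
  I4: { [B → . id], [B → . x P ;], [B → . x x], [Y → x P . B] }  — shift
  I5: { [B → . id], [B → . x P ;], [B → . x x], [P → id . B ;], [P → id . B P], [P → id . y] }  — shift
  I6: { [P → . id B ;], [P → . id B P], [P → . id y], [P → id B . ;], [P → id B . P] }  — shift
  I7: { [B → id .] }  — reduce
  I8: { [B → x . P ;], [B → x . x], [P → . id B ;], [P → . id B P], [P → . id y] }  — shift
  I9: { [P → id y .] }  — reduce
  I10: { [B → x P . ;] }  — shift
  I11: { [B → x x .] }  — reduce
  I12: { [B → x P ; .] }  — reduce
  I13: { [P → id B ; .] }  — reduce
  I14: { [P → id B P .] }  — reduce
  I15: { [Y → x P B .] }  — reduce
  I16: { [Y → ; ; .] }  — reduce

No state contains more than one complete item.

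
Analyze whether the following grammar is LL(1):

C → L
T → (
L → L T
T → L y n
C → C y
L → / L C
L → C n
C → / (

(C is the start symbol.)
No. Predict set conflict for C: { '/' }

A grammar is LL(1) if for each non-terminal N with multiple productions, the predict sets of those productions are pairwise disjoint, where PREDICT(N → α) = (FIRST(α) \ {ε}) ∪ (FOLLOW(N) if α ⇒* ε).

Relevant sets:
  FIRST(L) = { '/' }
  FIRST(C) = { '/' }

For C:
  PREDICT(C → L) = { '/' }
  PREDICT(C → C y) = { '/' }
  PREDICT(C → '/' '(') = { '/' }
For T:
  PREDICT(T → '(') = { '(' }
  PREDICT(T → L y n) = { '/' }
For L:
  PREDICT(L → L T) = { '/' }
  PREDICT(L → '/' L C) = { '/' }
  PREDICT(L → C n) = { '/' }

Conflict found: Predict set conflict for C: { '/' }
The grammar is NOT LL(1).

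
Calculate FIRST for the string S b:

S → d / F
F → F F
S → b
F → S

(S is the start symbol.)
{ 'b', 'd' }

FIRST sets of the non-terminals involved (from the grammar, by fixed-point iteration):
  FIRST(S) = { 'b', 'd' }

To compute FIRST(S b), process the symbols left to right:
Symbol S is a non-terminal. Add FIRST(S) \ {ε} = { 'b', 'd' }
S is not nullable (ε ∉ FIRST(S)), so stop here.
FIRST(S b) = { 'b', 'd' }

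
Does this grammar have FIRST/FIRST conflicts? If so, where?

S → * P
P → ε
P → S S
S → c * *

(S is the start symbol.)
FIRST sets of the non-terminals at (or reachable through a nullable prefix from) the front of some alternative:
  FIRST(S) = { '*', 'c' }

Productions for S:
  S → * P: FIRST = { '*' }
  S → c * *: FIRST = { 'c' }
Productions for P:
  P → ε: FIRST = { ε }
  P → S S: FIRST = { '*', 'c' }

All alternatives of each non-terminal have pairwise disjoint FIRST sets.

Answer: No FIRST/FIRST conflicts.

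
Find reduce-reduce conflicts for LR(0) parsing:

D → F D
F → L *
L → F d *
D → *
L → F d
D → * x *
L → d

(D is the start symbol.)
A reduce-reduce conflict occurs when an LR(0) state has two complete items [A → α .] and [B → β .] — both call for a reduction, and with no lookahead the parser cannot choose between them.

Augment with D' → D and build the canonical LR(0) collection (I0 = CLOSURE({[D' → . D]}), then GOTO on every symbol after a dot until no new states appear). It has 12 states:
  I0: { [D → . * x *], [D → . *], [D → . F D], [D' → . D], [F → . L *], [L → . F d *], [L → . F d], [L → . d] }  — shift
  I1: { [D → * . x *], [D → * .] }  — shift, reduce
  I2: { [D' → D .] }  — accept
  I3: { [D → . * x *], [D → . *], [D → . F D], [D → F . D], [F → . L *], [L → . F d *], [L → . F d], [L → . d], [L → F . d *], [L → F . d] }  — shift
  I4: { [F → L . *] }  — shift
  I5: { [L → d .] }  — reduce
  I6: { [F → L * .] }  — reduce
  I7: { [D → F D .] }  — reduce
  I8: { [L → F d . *], [L → F d .], [L → d .] }  — shift, 2 reduces
  I9: { [L → F d * .] }  — reduce
  I10: { [D → * x . *] }  — shift
  I11: { [D → * x * .] }  — reduce

I8 contains complete items [L → F d .], [L → d .] — reduce-reduce conflict.

Answer: Yes — I8: [L → F d .] vs [L → d .]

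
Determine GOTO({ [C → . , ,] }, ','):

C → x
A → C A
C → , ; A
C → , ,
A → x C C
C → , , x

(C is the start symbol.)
GOTO(I, ',') = CLOSURE({ [A → αX.β] : [A → α.Xβ] ∈ I, X = ',' })

Items with dot before ',', with the dot advanced:
  [C → . , ,] → [C → , . ,]
Closure adds nothing (no advanced item has the dot before a non-terminal).

GOTO = { [C → , . ,] }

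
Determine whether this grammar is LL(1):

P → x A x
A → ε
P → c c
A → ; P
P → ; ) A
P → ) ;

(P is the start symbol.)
Yes, the grammar is LL(1).

A grammar is LL(1) if for each non-terminal N with multiple productions, the predict sets of those productions are pairwise disjoint, where PREDICT(N → α) = (FIRST(α) \ {ε}) ∪ (FOLLOW(N) if α ⇒* ε).

Relevant sets:
  FOLLOW(A) = { $, 'x' }

For P:
  PREDICT(P → x A x) = { 'x' }
  PREDICT(P → c c) = { 'c' }
  PREDICT(P → ';' ')' A) = { ';' }
  PREDICT(P → ')' ';') = { ')' }
For A:
  PREDICT(A → ε) = { $, 'x' }
  PREDICT(A → ';' P) = { ';' }

All predict sets are disjoint. The grammar IS LL(1).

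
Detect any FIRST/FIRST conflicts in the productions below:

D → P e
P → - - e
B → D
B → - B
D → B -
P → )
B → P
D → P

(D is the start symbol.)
FIRST sets of the non-terminals at (or reachable through a nullable prefix from) the front of some alternative:
  FIRST(P) = { ')', '-' }
  FIRST(B) = { ')', '-' }
  FIRST(D) = { ')', '-' }

Productions for D:
  D → P e: FIRST = { ')', '-' }
  D → B -: FIRST = { ')', '-' }
  D → P: FIRST = { ')', '-' }
Productions for P:
  P → - - e: FIRST = { '-' }
  P → ): FIRST = { ')' }
Productions for B:
  B → D: FIRST = { ')', '-' }
  B → - B: FIRST = { '-' }
  B → P: FIRST = { ')', '-' }

Conflict for D: D → P e and D → B -
  Overlap: { ')', '-' }
Conflict for D: D → P e and D → P
  Overlap: { ')', '-' }
Conflict for D: D → B - and D → P
  Overlap: { ')', '-' }
Conflict for B: B → D and B → - B
  Overlap: { '-' }
Conflict for B: B → D and B → P
  Overlap: { ')', '-' }
Conflict for B: B → - B and B → P
  Overlap: { '-' }

Answer: Yes. D → P e / D → B '-' on { ')', '-' }; D → P e / D → P on { ')', '-' }; D → B '-' / D → P on { ')', '-' }; B → D / B → '-' B on { '-' }; B → D / B → P on { ')', '-' }; B → '-' B / B → P on { '-' }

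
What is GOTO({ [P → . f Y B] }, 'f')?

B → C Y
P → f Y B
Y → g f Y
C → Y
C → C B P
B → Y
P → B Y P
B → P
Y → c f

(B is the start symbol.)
{ [P → f . Y B], [Y → . c f], [Y → . g f Y] }

GOTO(I, 'f') = CLOSURE({ [A → αX.β] : [A → α.Xβ] ∈ I, X = 'f' })

Items with dot before 'f', with the dot advanced:
  [P → . f Y B] → [P → f . Y B]
Closure of the advanced items:
  [P → f . Y B] has the dot before Y: add [Y → . g f Y], [Y → . c f]

GOTO = { [P → f . Y B], [Y → . c f], [Y → . g f Y] }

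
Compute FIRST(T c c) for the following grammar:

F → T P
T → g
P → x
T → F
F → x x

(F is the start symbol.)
{ 'g', 'x' }

FIRST sets of the non-terminals involved (from the grammar, by fixed-point iteration):
  FIRST(T) = { 'g', 'x' }

To compute FIRST(T c c), process the symbols left to right:
Symbol T is a non-terminal. Add FIRST(T) \ {ε} = { 'g', 'x' }
T is not nullable (ε ∉ FIRST(T)), so stop here.
FIRST(T c c) = { 'g', 'x' }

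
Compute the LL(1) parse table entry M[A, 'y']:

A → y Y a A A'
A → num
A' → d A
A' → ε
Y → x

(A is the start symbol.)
A → y Y a A A'

To find M[A, 'y'], we find productions for A where 'y' is in the predict set (PREDICT(N → α) = (FIRST(α) \ {ε}) ∪ (FOLLOW(N) if α ⇒* ε)).

A → y Y a A A': PREDICT = { 'y' }
  'y' is in predict set, so this production goes in M[A, 'y']
A → num: PREDICT = { 'num' }

M[A, 'y'] = A → y Y a A A'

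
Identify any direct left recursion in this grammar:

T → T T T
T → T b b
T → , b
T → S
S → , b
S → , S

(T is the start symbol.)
Yes, T is left-recursive

T → T T T: LEFT RECURSIVE (starts with T)
T → T b b: LEFT RECURSIVE (starts with T)
T → , b: starts with ','
T → S: starts with S
S → , b: starts with ','
S → , S: starts with ','

The grammar has direct left recursion on: T.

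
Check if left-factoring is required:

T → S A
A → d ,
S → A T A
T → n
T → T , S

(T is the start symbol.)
No, left-factoring is not needed

Left-factoring is needed when two productions for the same non-terminal
share a common prefix on the right-hand side.

Productions for T:
  T → S A
  T → n
  T → T , S

No common prefixes found.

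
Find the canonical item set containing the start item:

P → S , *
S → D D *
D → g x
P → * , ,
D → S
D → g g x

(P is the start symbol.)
First, augment the grammar with P' → P
I₀ = CLOSURE({ [P' → . P] }):
  [P' → . P] has the dot before P: add [P → . S , *], [P → . * , ,]
  [P → . S , *] has the dot before S: add [S → . D D *]
  [S → . D D *] has the dot before D: add [D → . g x], [D → . S], [D → . g g x]
No further items can be added.

I₀ = { [D → . S], [D → . g g x], [D → . g x], [P → . * , ,], [P → . S , *], [P' → . P], [S → . D D *] }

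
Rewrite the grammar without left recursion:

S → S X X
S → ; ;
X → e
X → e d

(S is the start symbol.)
S → ; ; S'
S' → X X S'
S' → ε
X → e
X → e d

S is directly left-recursive. The standard transformation for
  A → A α₁ | ... | A α_m | β₁ | ... | β_n
is
  A  → β₁ A' | ... | β_n A'
  A' → α₁ A' | ... | α_m A' | ε

S → ; ; becomes S → ; ; S'
S → S X X becomes S' → X X S'
Add S' → ε

Productions for other non-terminals are unchanged:
  X → e
  X → e d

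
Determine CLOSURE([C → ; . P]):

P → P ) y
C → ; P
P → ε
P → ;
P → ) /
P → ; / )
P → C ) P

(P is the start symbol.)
{ [C → . ; P], [C → ; . P], [P → . ) /], [P → . ; / )], [P → . ;], [P → . C ) P], [P → . P ) y], [P → .] }

To compute CLOSURE, for each item [A → α.Bβ] where B is a non-terminal, add [B → .γ] for all productions B → γ; repeat for the newly added items until nothing changes.

Start with: [C → ; . P]
  [C → ; . P] has the dot before P: add [P → . P ) y], [P → .], [P → . ;], [P → . ) /], [P → . ; / )], [P → . C ) P]
  [P → . C ) P] has the dot before C: add [C → . ; P]
No further items can be added.

CLOSURE = { [C → . ; P], [C → ; . P], [P → . ) /], [P → . ; / )], [P → . ;], [P → . C ) P], [P → . P ) y], [P → .] }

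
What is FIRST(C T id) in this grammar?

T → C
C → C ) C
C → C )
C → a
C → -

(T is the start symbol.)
{ '-', 'a' }

FIRST sets of the non-terminals involved (from the grammar, by fixed-point iteration):
  FIRST(C) = { '-', 'a' }

To compute FIRST(C T id), process the symbols left to right:
Symbol C is a non-terminal. Add FIRST(C) \ {ε} = { '-', 'a' }
C is not nullable (ε ∉ FIRST(C)), so stop here.
FIRST(C T id) = { '-', 'a' }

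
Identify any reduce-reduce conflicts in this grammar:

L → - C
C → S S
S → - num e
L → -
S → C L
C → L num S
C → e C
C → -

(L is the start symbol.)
A reduce-reduce conflict occurs when an LR(0) state has two complete items [A → α .] and [B → β .] — both call for a reduction, and with no lookahead the parser cannot choose between them.

Augment with L' → L and build the canonical LR(0) collection (I0 = CLOSURE({[L' → . L]}), then GOTO on every symbol after a dot until no new states appear). It has 16 states:
  I0: { [L → . - C], [L → . -], [L' → . L] }  — shift
  I1: { [C → . -], [C → . L num S], [C → . S S], [C → . e C], [L → - . C], [L → - .], [L → . - C], [L → . -], [S → . - num e], [S → . C L] }  — shift, reduce
  I2: { [L' → L .] }  — accept
  I3: { [C → - .], [C → . -], [C → . L num S], [C → . S S], [C → . e C], [L → - . C], [L → - .], [L → . - C], [L → . -], [S → - . num e], [S → . - num e], [S → . C L] }  — shift, 2 reduces
  I4: { [L → - C .], [L → . - C], [L → . -], [S → C . L] }  — shift, reduce
  I5: { [C → L . num S] }  — shift
  I6: { [C → . -], [C → . L num S], [C → . S S], [C → . e C], [C → S . S], [L → . - C], [L → . -], [S → . - num e], [S → . C L] }  — shift
  I7: { [C → . -], [C → . L num S], [C → . S S], [C → . e C], [C → e . C], [L → . - C], [L → . -], [S → . - num e], [S → . C L] }  — shift
  I8: { [C → e C .], [L → . - C], [L → . -], [S → C . L] }  — shift, reduce
  I9: { [S → C L .] }  — reduce
  I10: { [L → . - C], [L → . -], [S → C . L] }  — shift
  I11: { [C → . -], [C → . L num S], [C → . S S], [C → . e C], [C → S . S], [C → S S .], [L → . - C], [L → . -], [S → . - num e], [S → . C L] }  — shift, reduce
  I12: { [C → . -], [C → . L num S], [C → . S S], [C → . e C], [C → L num . S], [L → . - C], [L → . -], [S → . - num e], [S → . C L] }  — shift
  I13: { [C → . -], [C → . L num S], [C → . S S], [C → . e C], [C → L num S .], [C → S . S], [L → . - C], [L → . -], [S → . - num e], [S → . C L] }  — shift, reduce
  I14: { [S → - num . e] }  — shift
  I15: { [S → - num e .] }  — reduce

I3 contains complete items [C → - .], [L → - .] — reduce-reduce conflict.

Answer: Yes — I3: [C → - .] vs [L → - .]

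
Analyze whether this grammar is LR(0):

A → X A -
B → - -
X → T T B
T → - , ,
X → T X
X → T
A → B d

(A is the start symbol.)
Augment with A' → A and build the canonical LR(0) collection (I0 = CLOSURE({[A' → . A]}), then GOTO on every symbol after a dot until no new states appear). It has 16 states:
  I0: { [A → . B d], [A → . X A -], [A' → . A], [B → . - -], [T → . - , ,], [X → . T T B], [X → . T X], [X → . T] }  — shift
  I1: { [B → - . -], [T → - . , ,] }  — shift
  I2: { [A' → A .] }  — accept
  I3: { [A → B . d] }  — shift
  I4: { [T → . - , ,], [X → . T T B], [X → . T X], [X → . T], [X → T . T B], [X → T . X], [X → T .] }  — shift, reduce
  I5: { [A → . B d], [A → . X A -], [A → X . A -], [B → . - -], [T → . - , ,], [X → . T T B], [X → . T X], [X → . T] }  — shift
  I6: { [A → X A . -] }  — shift
  I7: { [A → X A - .] }  — reduce
  I8: { [T → - . , ,] }  — shift
  I9: { [B → . - -], [T → . - , ,], [X → . T T B], [X → . T X], [X → . T], [X → T . T B], [X → T . X], [X → T .], [X → T T . B] }  — shift, reduce
  I10: { [X → T X .] }  — reduce
  I11: { [X → T T B .] }  — reduce
  I12: { [T → - , . ,] }  — shift
  I13: { [T → - , , .] }  — reduce
  I14: { [A → B d .] }  — reduce
  I15: { [B → - - .] }  — reduce

Conflict in state I4:
  Shift-reduce conflict between [X → T .] and [T → . - , ,]
So the grammar is NOT LR(0).

Answer: No. Shift-reduce conflict between [X → T .] and [T → . - , ,]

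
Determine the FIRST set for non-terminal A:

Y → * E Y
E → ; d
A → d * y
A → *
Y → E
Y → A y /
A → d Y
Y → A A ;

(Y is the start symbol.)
To compute FIRST(A), examine every production with A on the left-hand side, reading each right-hand side left to right until a non-nullable symbol is reached.

From A → d * y:
  - d is a terminal: add 'd' and stop
From A → *:
  - '*' is a terminal: add '*' and stop
From A → d Y:
  - d is a terminal: add 'd' and stop

Collecting: FIRST(A) = { '*', 'd' }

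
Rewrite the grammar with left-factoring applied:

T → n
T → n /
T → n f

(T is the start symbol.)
Left-factoring transforms A → αβ₁ | αβ₂ into A → αA' and A' → β₁ | β₂
(α is the longest common prefix among the alternatives). Repeat until
no nonterminal has two alternatives with a common prefix.

Round 1: T has alternatives sharing prefix 'n'. Introduce T': T → n T'
  Add: T' → ε
  Add: T' → /
  Add: T' → f

No remaining common prefixes — done.

Resulting grammar:
T → n T'
T' → ε
T' → /
T' → f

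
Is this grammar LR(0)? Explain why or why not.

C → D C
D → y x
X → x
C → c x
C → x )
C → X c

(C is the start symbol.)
A grammar is LR(0) if no state in the canonical LR(0) collection has:
  - both a shift item (dot before a terminal) and a complete item (shift-reduce conflict), or
  - two or more complete items (reduce-reduce conflict; the accept item [C' → C .] counts as a complete item here).

Augment with C' → C and build the canonical LR(0) collection (I0 = CLOSURE({[C' → . C]}), then GOTO on every symbol after a dot until no new states appear). It has 12 states:
  I0: { [C → . D C], [C → . X c], [C → . c x], [C → . x )], [C' → . C], [D → . y x], [X → . x] }  — shift
  I1: { [C' → C .] }  — accept
  I2: { [C → . D C], [C → . X c], [C → . c x], [C → . x )], [C → D . C], [D → . y x], [X → . x] }  — shift
  I3: { [C → X . c] }  — shift
  I4: { [C → c . x] }  — shift
  I5: { [C → x . )], [X → x .] }  — shift, reduce
  I6: { [D → y . x] }  — shift
  I7: { [D → y x .] }  — reduce
  I8: { [C → x ) .] }  — reduce
  I9: { [C → c x .] }  — reduce
  I10: { [C → X c .] }  — reduce
  I11: { [C → D C .] }  — reduce

Conflict in state I5:
  Shift-reduce conflict between [X → x .] and [C → x . )]
So the grammar is NOT LR(0).

Answer: No. Shift-reduce conflict between [X → x .] and [C → x . )]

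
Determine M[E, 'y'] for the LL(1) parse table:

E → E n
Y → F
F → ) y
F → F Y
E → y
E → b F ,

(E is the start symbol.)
E → E n, E → y

To find M[E, 'y'], we find productions for E where 'y' is in the predict set (PREDICT(N → α) = (FIRST(α) \ {ε}) ∪ (FOLLOW(N) if α ⇒* ε)).

Relevant sets:
  FIRST(E) = { 'b', 'y' }

E → E n: PREDICT = { 'b', 'y' }
  'y' is in predict set, so this production goes in M[E, 'y']
E → y: PREDICT = { 'y' }
  'y' is in predict set, so this production goes in M[E, 'y']
E → b F ,: PREDICT = { 'b' }

M[E, 'y'] = E → E n, E → y  (a multiply-defined cell — the grammar is not LL(1))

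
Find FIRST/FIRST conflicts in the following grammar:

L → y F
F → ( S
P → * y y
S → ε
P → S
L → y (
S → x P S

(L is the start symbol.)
A FIRST/FIRST conflict occurs when two productions N → α and N → β for the same non-terminal have FIRST(α) ∩ FIRST(β) ≠ ∅ (with ε ∈ FIRST of a nullable right-hand side, so two nullable alternatives also conflict).

FIRST sets of the non-terminals at (or reachable through a nullable prefix from) the front of some alternative:
  FIRST(S) = { 'x', ε }

Productions for L:
  L → y F: FIRST = { 'y' }
  L → y (: FIRST = { 'y' }
Productions for P:
  P → * y y: FIRST = { '*' }
  P → S: FIRST = { 'x', ε }
Productions for S:
  S → ε: FIRST = { ε }
  S → x P S: FIRST = { 'x' }
F has only one production, so no FIRST/FIRST conflict is possible there.

Conflict for L: L → y F and L → y (
  Overlap: { 'y' }

Answer: Yes. L → y F / L → y '(' on { 'y' }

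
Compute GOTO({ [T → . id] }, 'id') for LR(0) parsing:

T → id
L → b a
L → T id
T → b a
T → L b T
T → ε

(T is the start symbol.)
GOTO(I, 'id') = CLOSURE({ [A → αX.β] : [A → α.Xβ] ∈ I, X = 'id' })

Items with dot before 'id', with the dot advanced:
  [T → . id] → [T → id .]
Closure adds nothing (no advanced item has the dot before a non-terminal).

GOTO = { [T → id .] }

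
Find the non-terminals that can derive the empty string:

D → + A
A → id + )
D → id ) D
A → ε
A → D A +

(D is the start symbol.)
A non-terminal is nullable if it can derive ε (the empty string): either it has an ε-production, or it has a production whose right-hand side consists entirely of nullable non-terminals.

ε-productions: A → ε
So A is immediately nullable.
No further non-terminal can be added: every production for the remaining non-terminals contains a terminal or a non-nullable non-terminal.
Nullable = { 'A' }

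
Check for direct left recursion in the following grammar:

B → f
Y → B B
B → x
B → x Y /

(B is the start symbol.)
No direct left recursion

B → f: starts with f
Y → B B: starts with B
B → x: starts with x
B → x Y /: starts with x

No direct left recursion found.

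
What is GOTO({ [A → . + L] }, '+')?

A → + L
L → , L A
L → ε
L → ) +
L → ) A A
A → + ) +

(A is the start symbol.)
{ [A → + . L], [L → . ) +], [L → . ) A A], [L → . , L A], [L → .] }

GOTO(I, '+') = CLOSURE({ [A → αX.β] : [A → α.Xβ] ∈ I, X = '+' })

Items with dot before '+', with the dot advanced:
  [A → . + L] → [A → + . L]
Closure of the advanced items:
  [A → + . L] has the dot before L: add [L → . , L A], [L → .], [L → . ) +], [L → . ) A A]

GOTO = { [A → + . L], [L → . ) +], [L → . ) A A], [L → . , L A], [L → .] }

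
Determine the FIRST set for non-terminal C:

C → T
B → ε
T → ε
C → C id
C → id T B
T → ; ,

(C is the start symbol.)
{ ';', 'id', ε }

FIRST sets of the other non-terminals involved (by the same procedure, iterated to a fixed point):
  FIRST(T) = { ';', ε }

From C → T:
  - T is a non-terminal: add FIRST(T) \ {ε} = { ';' }
    T is nullable and nothing follows, so the whole right-hand side can vanish: ε ∈ FIRST(C)
From C → C id:
  - C is the symbol being defined: contributes nothing new
    C is nullable, so continue to the next symbol
  - id is a terminal: add 'id' and stop
From C → id T B:
  - id is a terminal: add 'id' and stop

Collecting: FIRST(C) = { ';', 'id', ε }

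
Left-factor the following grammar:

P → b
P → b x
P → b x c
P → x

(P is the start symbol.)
P → b P'
P' → ε
P' → x P''
P'' → ε
P'' → c
P → x

Left-factoring transforms A → αβ₁ | αβ₂ into A → αA' and A' → β₁ | β₂
(α is the longest common prefix among the alternatives). Repeat until
no nonterminal has two alternatives with a common prefix.

Round 1: P has alternatives sharing prefix 'b'. Introduce P': P → b P'
  Add: P' → ε
  Add: P' → x
  Add: P' → x c

Round 2: P' has alternatives sharing prefix 'x'. Introduce P'': P' → x P''
  Add: P'' → ε
  Add: P'' → c

No remaining common prefixes — done.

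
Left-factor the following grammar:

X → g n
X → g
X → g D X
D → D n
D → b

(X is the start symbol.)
Left-factoring transforms A → αβ₁ | αβ₂ into A → αA' and A' → β₁ | β₂
(α is the longest common prefix among the alternatives). Repeat until
no nonterminal has two alternatives with a common prefix.

Round 1: X has alternatives sharing prefix 'g'. Introduce X': X → g X'
  Add: X' → n
  Add: X' → ε
  Add: X' → D X

No remaining common prefixes — done.

Resulting grammar:
X → g X'
X' → n
X' → ε
X' → D X
D → D n
D → b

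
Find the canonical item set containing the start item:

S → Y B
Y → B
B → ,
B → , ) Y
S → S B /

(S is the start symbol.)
{ [B → . , ) Y], [B → . ,], [S → . S B /], [S → . Y B], [S' → . S], [Y → . B] }

First, augment the grammar with S' → S
I₀ = CLOSURE({ [S' → . S] }):
  [S' → . S] has the dot before S: add [S → . Y B], [S → . S B /]
  [S → . Y B] has the dot before Y: add [Y → . B]
  [Y → . B] has the dot before B: add [B → . ,], [B → . , ) Y]
No further items can be added.

I₀ = { [B → . , ) Y], [B → . ,], [S → . S B /], [S → . Y B], [S' → . S], [Y → . B] }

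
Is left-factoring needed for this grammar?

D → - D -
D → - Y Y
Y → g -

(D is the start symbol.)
Left-factoring is needed when two productions for the same non-terminal
share a common prefix on the right-hand side.

Productions for D:
  D → - D -
  D → - Y Y

Found common prefix '-' in productions for D

Answer: Yes, D has productions with common prefix '-'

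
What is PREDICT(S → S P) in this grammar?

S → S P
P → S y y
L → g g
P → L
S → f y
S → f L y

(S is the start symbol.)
PREDICT(S → S P) = (FIRST(RHS) \ {ε}) ∪ (FOLLOW(S) if ε ∈ FIRST(RHS), i.e. RHS ⇒* ε)
FIRST(S) = { 'f' }
FIRST(S P) = { 'f' }
ε ∉ FIRST(S P), so FOLLOW(S) is not added.
PREDICT(S → S P) = { 'f' }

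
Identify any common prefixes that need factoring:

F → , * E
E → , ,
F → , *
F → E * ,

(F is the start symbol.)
Left-factoring is needed when two productions for the same non-terminal
share a common prefix on the right-hand side.

Productions for F:
  F → , * E
  F → , *
  F → E * ,

Found common prefix ', *' in productions for F

Answer: Yes, F has productions with common prefix ', *'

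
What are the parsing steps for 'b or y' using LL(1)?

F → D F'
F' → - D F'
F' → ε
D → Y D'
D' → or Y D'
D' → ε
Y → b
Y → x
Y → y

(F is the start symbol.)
LL(1) parsing maintains a stack (initially the start symbol over $) and the input. At each step: if the stack top is a terminal, match it against the current input token; if it is a non-terminal N, replace it with the RHS of M[N, lookahead] (the unique production whose predict set contains the lookahead).

Stack is shown with the top on the left.

Stack         Input     Action
------------------------------
F $           b or y $  output F → D F'
D F' $        b or y $  output D → Y D'
Y D' F' $     b or y $  output Y → b
b D' F' $     b or y $  match 'b'
D' F' $       or y $    output D' → or Y D'
or Y D' F' $  or y $    match 'or'
Y D' F' $     y $       output Y → y
y D' F' $     y $       match 'y'
D' F' $       $         output D' → ε
F' $          $         output F' → ε
$             $         accept

The string is accepted.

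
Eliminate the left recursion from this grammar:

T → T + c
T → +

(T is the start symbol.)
T → + T'
T' → + c T'
T' → ε

T is directly left-recursive. The standard transformation for
  A → A α₁ | ... | A α_m | β₁ | ... | β_n
is
  A  → β₁ A' | ... | β_n A'
  A' → α₁ A' | ... | α_m A' | ε

T → + becomes T → + T'
T → T + c becomes T' → + c T'
Add T' → ε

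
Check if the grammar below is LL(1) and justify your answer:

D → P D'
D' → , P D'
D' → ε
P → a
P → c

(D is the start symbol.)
Yes, the grammar is LL(1).

A grammar is LL(1) if for each non-terminal N with multiple productions, the predict sets of those productions are pairwise disjoint, where PREDICT(N → α) = (FIRST(α) \ {ε}) ∪ (FOLLOW(N) if α ⇒* ε).

Relevant sets:
  FOLLOW(D') = { $ }

For D':
  PREDICT(D' → ',' P D') = { ',' }
  PREDICT(D' → ε) = { $ }
For P:
  PREDICT(P → a) = { 'a' }
  PREDICT(P → c) = { 'c' }
D has a single production, so nothing to check there.

All predict sets are disjoint. The grammar IS LL(1).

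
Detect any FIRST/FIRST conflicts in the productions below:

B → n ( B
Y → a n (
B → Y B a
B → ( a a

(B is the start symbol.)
No FIRST/FIRST conflicts.

FIRST sets of the non-terminals at (or reachable through a nullable prefix from) the front of some alternative:
  FIRST(Y) = { 'a' }

Productions for B:
  B → n ( B: FIRST = { 'n' }
  B → Y B a: FIRST = { 'a' }
  B → ( a a: FIRST = { '(' }
Y has only one production, so no FIRST/FIRST conflict is possible there.

All alternatives of each non-terminal have pairwise disjoint FIRST sets.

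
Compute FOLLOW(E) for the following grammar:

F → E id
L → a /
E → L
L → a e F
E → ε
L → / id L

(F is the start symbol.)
{ 'id' }

To compute FOLLOW(E), find every occurrence of E on a right-hand side N → α E β: add FIRST(β) \ {ε}, and if β is empty or nullable also add FOLLOW(N). Iterate to a fixed point.

In F → E id: E is followed by id, add FIRST(id) \ {ε} = { 'id' }

Taking the union: FOLLOW(E) = { 'id' }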